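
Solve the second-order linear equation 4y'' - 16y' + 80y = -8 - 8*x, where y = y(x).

y = -3/25 - x/10 + C1*cos(4*x)*exp(2*x) + C2*exp(2*x)*sin(4*x)

Divide through by 4: y'' - 4y' + 20y = -2 - 2*x.
Characteristic equation r² - 4r + 20 = 0 has discriminant (-4)² - 4·(20) = -64 < 0, so r = 2 ± 4i.
Hence y_h = C1*cos(4*x)*exp(2*x) + C2*exp(2*x)*sin(4*x).
For the particular solution try y_p = A0 + A1*x. Substituting and matching coefficients of each power of x gives A0 = -3/25, A1 = -1/10, so y_p = -3/25 - x/10.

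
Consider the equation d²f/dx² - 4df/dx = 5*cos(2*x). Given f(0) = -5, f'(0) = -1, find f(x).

f = -19/4 - sin(2*x)/2 - cos(2*x)/4

Characteristic equation r² - 4r = 0 factors as (r - 4)r = 0, so r = 4, 0.
Hence f_h = C1*exp(4*x) + C2.
Try f_p = A*cos(2*x) + B*sin(2*x). Substituting and equating the coefficients of cos(2x) and sin(2x) gives A = -1/4, B = -1/2, so f_p = -sin(2*x)/2 - cos(2*x)/4.
General solution: f = C2 - sin(2*x)/2 - cos(2*x)/4 + C1*exp(4*x).
Apply the initial conditions: f(0) = -1/4 + C1 + C2 = -5 and f'(0) = -1 + 4*C1 = -1. Solving gives C1 = 0, C2 = -19/4.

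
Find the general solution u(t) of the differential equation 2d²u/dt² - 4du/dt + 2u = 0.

u = C1*exp(t) + C2*t*exp(t)

Divide through by 2: u'' - 2u' + u = 0.
Characteristic equation r² - 2r + 1 = 0 has discriminant (-2)² - 4·(1) = 0, so r = 1 is a repeated root.
Hence u_h = (C1 + C2*t)*exp(t).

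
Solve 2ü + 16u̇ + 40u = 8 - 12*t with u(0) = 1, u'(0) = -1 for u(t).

u = 8/25 - 3*t/10 + 17*cos(2*t)*exp(-4*t)/25 + 101*exp(-4*t)*sin(2*t)/100

Divide through by 2: u'' + 8u' + 20u = 4 - 6*t.
Characteristic equation r² + 8r + 20 = 0 has discriminant (8)² - 4·(20) = -16 < 0, so r = -4 ± 2i.
Hence u_h = C1*cos(2*t)*exp(-4*t) + C2*exp(-4*t)*sin(2*t).
For the particular solution try u_p = A0 + A1*t. Substituting and matching coefficients of each power of t gives A0 = 8/25, A1 = -3/10, so u_p = 8/25 - 3*t/10.
General solution: u = 8/25 - 3*t/10 + C1*cos(2*t)*exp(-4*t) + C2*exp(-4*t)*sin(2*t).
Apply the initial conditions: u(0) = 8/25 + C1 = 1 and u'(0) = -3/10 - 4*C1 + 2*C2 = -1. Solving gives C1 = 17/25, C2 = 101/100.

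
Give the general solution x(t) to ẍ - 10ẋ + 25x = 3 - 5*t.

Characteristic equation r² - 10r + 25 = 0 has discriminant (-10)² - 4·(25) = 0, so r = 5 is a repeated root.
Hence x_h = (C1 + C2*t)*exp(5*t).
For the particular solution try x_p = A0 + A1*t. Substituting and matching coefficients of each power of t gives A0 = 1/25, A1 = -1/5, so x_p = 1/25 - t/5.

x = 1/25 - t/5 + C1*exp(5*t) + C2*t*exp(5*t)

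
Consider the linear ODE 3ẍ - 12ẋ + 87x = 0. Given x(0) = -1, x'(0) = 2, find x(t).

Divide through by 3: x'' - 4x' + 29x = 0.
Characteristic equation r² - 4r + 29 = 0 has discriminant (-4)² - 4·(29) = -100 < 0, so r = 2 ± 5i.
Hence x_h = C1*cos(5*t)*exp(2*t) + C2*exp(2*t)*sin(5*t).
Apply the initial conditions: x(0) = C1 = -1 and x'(0) = 2*C1 + 5*C2 = 2. Solving gives C1 = -1, C2 = 4/5.

x = -cos(5*t)*exp(2*t) + 4*exp(2*t)*sin(5*t)/5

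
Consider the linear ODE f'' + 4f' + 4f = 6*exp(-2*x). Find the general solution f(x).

Characteristic equation r² + 4r + 4 = 0 has discriminant (4)² - 4·(4) = 0, so r = -2 is a repeated root.
Hence f_h = (C1 + C2*x)*exp(-2*x).
Since exp(-2*x) solves the homogeneous equation (r = -2 is a root of multiplicity 2), multiply the trial by x^2. Try f_p = A*x^2*exp(-2*x). Substituting into the equation and dividing by exp(-2*x) gives A = 3, so f_p = 3*x^2*exp(-2*x).

f = C1*exp(-2*x) + 3*x**2*exp(-2*x) + C2*x*exp(-2*x)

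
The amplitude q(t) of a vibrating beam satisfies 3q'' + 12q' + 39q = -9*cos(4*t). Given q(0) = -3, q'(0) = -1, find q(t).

q = -48*sin(4*t)/265 + 9*cos(4*t)/265 - 1681*exp(-2*t)*sin(3*t)/795 - 804*cos(3*t)*exp(-2*t)/265

Divide through by 3: q'' + 4q' + 13q = -3*cos(4*t).
Characteristic equation r² + 4r + 13 = 0 has discriminant (4)² - 4·(13) = -36 < 0, so r = -2 ± 3i.
Hence q_h = C1*cos(3*t)*exp(-2*t) + C2*exp(-2*t)*sin(3*t).
Try q_p = A*cos(4*t) + B*sin(4*t). Substituting and equating the coefficients of cos(4t) and sin(4t) gives A = 9/265, B = -48/265, so q_p = -48*sin(4*t)/265 + 9*cos(4*t)/265.
General solution: q = -48*sin(4*t)/265 + 9*cos(4*t)/265 + C1*cos(3*t)*exp(-2*t) + C2*exp(-2*t)*sin(3*t).
Apply the initial conditions: q(0) = 9/265 + C1 = -3 and q'(0) = -192/265 - 2*C1 + 3*C2 = -1. Solving gives C1 = -804/265, C2 = -1681/795.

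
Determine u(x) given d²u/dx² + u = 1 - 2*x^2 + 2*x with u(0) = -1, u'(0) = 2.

Characteristic equation r² + 1 = 0 has discriminant (0)² - 4·(1) = -4 < 0, so r = ± i.
Hence u_h = C1*cos(x) + C2*sin(x).
For the particular solution try u_p = A0 + A1*x + A2*x^2. Substituting and matching coefficients of each power of x gives A0 = 5, A1 = 2, A2 = -2, so u_p = 5 - 2*x^2 + 2*x.
General solution: u = 5 - 2*x^2 + 2*x + C1*cos(x) + C2*sin(x).
Apply the initial conditions: u(0) = 5 + C1 = -1 and u'(0) = 2 + C2 = 2. Solving gives C1 = -6, C2 = 0.

u = 5 - 6*cos(x) - 2*x**2 + 2*x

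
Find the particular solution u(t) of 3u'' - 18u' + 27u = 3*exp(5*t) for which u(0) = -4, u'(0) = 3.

Divide through by 3: u'' - 6u' + 9u = exp(5*t).
Characteristic equation r² - 6r + 9 = 0 has discriminant (-6)² - 4·(9) = 0, so r = 3 is a repeated root.
Hence u_h = (C1 + C2*t)*exp(3*t).
Try u_p = A*exp(5*t). Substituting into the equation and dividing by exp(5*t) gives A = 1/4, so u_p = exp(5*t)/4.
General solution: u = exp(5*t)/4 + C1*exp(3*t) + C2*t*exp(3*t).
Apply the initial conditions: u(0) = 1/4 + C1 = -4 and u'(0) = 5/4 + C2 + 3*C1 = 3. Solving gives C1 = -17/4, C2 = 29/2.

u = -17*exp(3*t)/4 + exp(5*t)/4 + 29*t*exp(3*t)/2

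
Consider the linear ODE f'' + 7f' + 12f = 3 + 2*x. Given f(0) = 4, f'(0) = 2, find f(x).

f = 11/72 - 107*exp(-4*x)/8 + x/6 + 155*exp(-3*x)/9

Characteristic equation r² + 7r + 12 = 0 factors as (r + 3)(r + 4) = 0, so r = -3, -4.
Hence f_h = C1*exp(-3*x) + C2*exp(-4*x).
For the particular solution try f_p = A0 + A1*x. Substituting and matching coefficients of each power of x gives A0 = 11/72, A1 = 1/6, so f_p = 11/72 + x/6.
General solution: f = 11/72 + x/6 + C1*exp(-3*x) + C2*exp(-4*x).
Apply the initial conditions: f(0) = 11/72 + C1 + C2 = 4 and f'(0) = 1/6 - 4*C2 - 3*C1 = 2. Solving gives C1 = 155/9, C2 = -107/8.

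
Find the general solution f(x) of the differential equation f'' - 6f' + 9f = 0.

f = C1*exp(3*x) + C2*x*exp(3*x)

Characteristic equation r² - 6r + 9 = 0 has discriminant (-6)² - 4·(9) = 0, so r = 3 is a repeated root.
Hence f_h = (C1 + C2*x)*exp(3*x).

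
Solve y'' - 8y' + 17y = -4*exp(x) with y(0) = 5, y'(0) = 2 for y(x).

y = -2*exp(x)/5 - 96*exp(4*x)*sin(x)/5 + 27*cos(x)*exp(4*x)/5

Characteristic equation r² - 8r + 17 = 0 has discriminant (-8)² - 4·(17) = -4 < 0, so r = 4 ± i.
Hence y_h = C1*cos(x)*exp(4*x) + C2*exp(4*x)*sin(x).
Try y_p = A*exp(x). Substituting into the equation and dividing by exp(x) gives A = -2/5, so y_p = -2*exp(x)/5.
General solution: y = -2*exp(x)/5 + C1*cos(x)*exp(4*x) + C2*exp(4*x)*sin(x).
Apply the initial conditions: y(0) = -2/5 + C1 = 5 and y'(0) = -2/5 + C2 + 4*C1 = 2. Solving gives C1 = 27/5, C2 = -96/5.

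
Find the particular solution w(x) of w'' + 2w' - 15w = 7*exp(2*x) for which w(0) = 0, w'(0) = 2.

w = -exp(2*x) - exp(-5*x)/8 + 9*exp(3*x)/8

Characteristic equation r² + 2r - 15 = 0 factors as (r + 5)(r - 3) = 0, so r = -5, 3.
Hence w_h = C1*exp(-5*x) + C2*exp(3*x).
Try w_p = A*exp(2*x). Substituting into the equation and dividing by exp(2*x) gives A = -1, so w_p = -exp(2*x).
General solution: w = -exp(2*x) + C1*exp(-5*x) + C2*exp(3*x).
Apply the initial conditions: w(0) = -1 + C1 + C2 = 0 and w'(0) = -2 - 5*C1 + 3*C2 = 2. Solving gives C1 = -1/8, C2 = 9/8.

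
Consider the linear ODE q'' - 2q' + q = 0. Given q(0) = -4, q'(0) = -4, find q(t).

Characteristic equation r² - 2r + 1 = 0 has discriminant (-2)² - 4·(1) = 0, so r = 1 is a repeated root.
Hence q_h = (C1 + C2*t)*exp(t).
Apply the initial conditions: q(0) = C1 = -4 and q'(0) = C1 + C2 = -4. Solving gives C1 = -4, C2 = 0.

q = -4*exp(t)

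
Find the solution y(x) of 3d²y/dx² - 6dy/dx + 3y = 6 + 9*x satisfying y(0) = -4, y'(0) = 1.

y = 8 - 12*exp(x) + 3*x + 10*x*exp(x)

Divide through by 3: y'' - 2y' + y = 2 + 3*x.
Characteristic equation r² - 2r + 1 = 0 has discriminant (-2)² - 4·(1) = 0, so r = 1 is a repeated root.
Hence y_h = (C1 + C2*x)*exp(x).
For the particular solution try y_p = A0 + A1*x. Substituting and matching coefficients of each power of x gives A0 = 8, A1 = 3, so y_p = 8 + 3*x.
General solution: y = 8 + 3*x + C1*exp(x) + C2*x*exp(x).
Apply the initial conditions: y(0) = 8 + C1 = -4 and y'(0) = 3 + C1 + C2 = 1. Solving gives C1 = -12, C2 = 10.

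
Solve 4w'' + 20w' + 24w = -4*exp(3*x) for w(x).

w = -exp(3*x)/30 + C1*exp(-3*x) + C2*exp(-2*x)

Divide through by 4: w'' + 5w' + 6w = -exp(3*x).
Characteristic equation r² + 5r + 6 = 0 factors as (r + 3)(r + 2) = 0, so r = -3, -2.
Hence w_h = C1*exp(-3*x) + C2*exp(-2*x).
Try w_p = A*exp(3*x). Substituting into the equation and dividing by exp(3*x) gives A = -1/30, so w_p = -exp(3*x)/30.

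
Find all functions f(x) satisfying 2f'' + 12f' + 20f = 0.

Divide through by 2: f'' + 6f' + 10f = 0.
Characteristic equation r² + 6r + 10 = 0 has discriminant (6)² - 4·(10) = -4 < 0, so r = -3 ± i.
Hence f_h = C1*cos(x)*exp(-3*x) + C2*exp(-3*x)*sin(x).

f = C1*cos(x)*exp(-3*x) + C2*exp(-3*x)*sin(x)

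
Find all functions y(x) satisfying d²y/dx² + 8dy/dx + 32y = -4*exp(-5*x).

y = -4*exp(-5*x)/17 + C1*cos(4*x)*exp(-4*x) + C2*exp(-4*x)*sin(4*x)

Characteristic equation r² + 8r + 32 = 0 has discriminant (8)² - 4·(32) = -64 < 0, so r = -4 ± 4i.
Hence y_h = C1*cos(4*x)*exp(-4*x) + C2*exp(-4*x)*sin(4*x).
Try y_p = A*exp(-5*x). Substituting into the equation and dividing by exp(-5*x) gives A = -4/17, so y_p = -4*exp(-5*x)/17.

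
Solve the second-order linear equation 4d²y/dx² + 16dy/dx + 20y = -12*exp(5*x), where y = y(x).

Divide through by 4: y'' + 4y' + 5y = -3*exp(5*x).
Characteristic equation r² + 4r + 5 = 0 has discriminant (4)² - 4·(5) = -4 < 0, so r = -2 ± i.
Hence y_h = C1*cos(x)*exp(-2*x) + C2*exp(-2*x)*sin(x).
Try y_p = A*exp(5*x). Substituting into the equation and dividing by exp(5*x) gives A = -3/50, so y_p = -3*exp(5*x)/50.

y = -3*exp(5*x)/50 + C1*cos(x)*exp(-2*x) + C2*exp(-2*x)*sin(x)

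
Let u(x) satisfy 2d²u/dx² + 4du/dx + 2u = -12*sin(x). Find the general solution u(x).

Divide through by 2: u'' + 2u' + u = -6*sin(x).
Characteristic equation r² + 2r + 1 = 0 has discriminant (2)² - 4·(1) = 0, so r = -1 is a repeated root.
Hence u_h = (C1 + C2*x)*exp(-x).
Try u_p = A*cos(x) + B*sin(x). Substituting and equating the coefficients of cos(x) and sin(x) gives A = 3, B = 0, so u_p = 3*cos(x).

u = 3*cos(x) + C1*exp(-x) + C2*x*exp(-x)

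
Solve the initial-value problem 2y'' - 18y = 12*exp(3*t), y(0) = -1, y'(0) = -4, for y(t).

Divide through by 2: y'' - 9y = 6*exp(3*t).
Characteristic equation r² - 9 = 0 factors as (r + 3)(r - 3) = 0, so r = -3, 3.
Hence y_h = C1*exp(-3*t) + C2*exp(3*t).
Since exp(3*t) solves the homogeneous equation (r = 3 is a root of multiplicity 1), multiply the trial by t. Try y_p = A*t*exp(3*t). Substituting into the equation and dividing by exp(3*t) gives A = 1, so y_p = t*exp(3*t).
General solution: y = C1*exp(-3*t) + C2*exp(3*t) + t*exp(3*t).
Apply the initial conditions: y(0) = C1 + C2 = -1 and y'(0) = 1 - 3*C1 + 3*C2 = -4. Solving gives C1 = 1/3, C2 = -4/3.

y = -4*exp(3*t)/3 + exp(-3*t)/3 + t*exp(3*t)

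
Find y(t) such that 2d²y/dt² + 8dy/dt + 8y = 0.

y = C1*exp(-2*t) + C2*t*exp(-2*t)

Divide through by 2: y'' + 4y' + 4y = 0.
Characteristic equation r² + 4r + 4 = 0 has discriminant (4)² - 4·(4) = 0, so r = -2 is a repeated root.
Hence y_h = (C1 + C2*t)*exp(-2*t).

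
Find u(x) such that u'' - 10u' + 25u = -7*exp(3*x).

u = -7*exp(3*x)/4 + C1*exp(5*x) + C2*x*exp(5*x)

Characteristic equation r² - 10r + 25 = 0 has discriminant (-10)² - 4·(25) = 0, so r = 5 is a repeated root.
Hence u_h = (C1 + C2*x)*exp(5*x).
Try u_p = A*exp(3*x). Substituting into the equation and dividing by exp(3*x) gives A = -7/4, so u_p = -7*exp(3*x)/4.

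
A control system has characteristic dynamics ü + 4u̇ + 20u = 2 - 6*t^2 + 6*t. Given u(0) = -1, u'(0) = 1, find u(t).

u = 23/500 - 3*t**2/10 + 21*t/50 - 523*cos(4*t)*exp(-2*t)/500 - 189*exp(-2*t)*sin(4*t)/500

Characteristic equation r² + 4r + 20 = 0 has discriminant (4)² - 4·(20) = -64 < 0, so r = -2 ± 4i.
Hence u_h = C1*cos(4*t)*exp(-2*t) + C2*exp(-2*t)*sin(4*t).
For the particular solution try u_p = A0 + A1*t + A2*t^2. Substituting and matching coefficients of each power of t gives A0 = 23/500, A1 = 21/50, A2 = -3/10, so u_p = 23/500 - 3*t^2/10 + 21*t/50.
General solution: u = 23/500 - 3*t^2/10 + 21*t/50 + C1*cos(4*t)*exp(-2*t) + C2*exp(-2*t)*sin(4*t).
Apply the initial conditions: u(0) = 23/500 + C1 = -1 and u'(0) = 21/50 - 2*C1 + 4*C2 = 1. Solving gives C1 = -523/500, C2 = -189/500.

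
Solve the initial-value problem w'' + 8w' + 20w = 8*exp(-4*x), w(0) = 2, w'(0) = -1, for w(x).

w = 2*exp(-4*x) + 7*exp(-4*x)*sin(2*x)/2

Characteristic equation r² + 8r + 20 = 0 has discriminant (8)² - 4·(20) = -16 < 0, so r = -4 ± 2i.
Hence w_h = C1*cos(2*x)*exp(-4*x) + C2*exp(-4*x)*sin(2*x).
Try w_p = A*exp(-4*x). Substituting into the equation and dividing by exp(-4*x) gives A = 2, so w_p = 2*exp(-4*x).
General solution: w = 2*exp(-4*x) + C1*cos(2*x)*exp(-4*x) + C2*exp(-4*x)*sin(2*x).
Apply the initial conditions: w(0) = 2 + C1 = 2 and w'(0) = -8 - 4*C1 + 2*C2 = -1. Solving gives C1 = 0, C2 = 7/2.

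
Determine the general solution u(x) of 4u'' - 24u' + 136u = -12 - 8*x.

u = -57/578 - x/17 + C1*cos(5*x)*exp(3*x) + C2*exp(3*x)*sin(5*x)

Divide through by 4: u'' - 6u' + 34u = -3 - 2*x.
Characteristic equation r² - 6r + 34 = 0 has discriminant (-6)² - 4·(34) = -100 < 0, so r = 3 ± 5i.
Hence u_h = C1*cos(5*x)*exp(3*x) + C2*exp(3*x)*sin(5*x).
For the particular solution try u_p = A0 + A1*x. Substituting and matching coefficients of each power of x gives A0 = -57/578, A1 = -1/17, so u_p = -57/578 - x/17.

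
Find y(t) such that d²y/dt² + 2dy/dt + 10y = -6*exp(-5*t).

y = -6*exp(-5*t)/25 + C1*cos(3*t)*exp(-t) + C2*exp(-t)*sin(3*t)

Characteristic equation r² + 2r + 10 = 0 has discriminant (2)² - 4·(10) = -36 < 0, so r = -1 ± 3i.
Hence y_h = C1*cos(3*t)*exp(-t) + C2*exp(-t)*sin(3*t).
Try y_p = A*exp(-5*t). Substituting into the equation and dividing by exp(-5*t) gives A = -6/25, so y_p = -6*exp(-5*t)/25.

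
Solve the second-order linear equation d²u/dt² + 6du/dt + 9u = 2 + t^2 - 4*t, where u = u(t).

Characteristic equation r² + 6r + 9 = 0 has discriminant (6)² - 4·(9) = 0, so r = -3 is a repeated root.
Hence u_h = (C1 + C2*t)*exp(-3*t).
For the particular solution try u_p = A0 + A1*t + A2*t^2. Substituting and matching coefficients of each power of t gives A0 = 16/27, A1 = -16/27, A2 = 1/9, so u_p = 16/27 - 16*t/27 + t^2/9.

u = 16/27 - 16*t/27 + t**2/9 + C1*exp(-3*t) + C2*t*exp(-3*t)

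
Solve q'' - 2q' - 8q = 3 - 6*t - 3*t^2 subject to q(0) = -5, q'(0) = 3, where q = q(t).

q = -27/64 - 215*exp(4*t)/192 - 83*exp(-2*t)/24 + 3*t**2/8 + 9*t/16

Characteristic equation r² - 2r - 8 = 0 factors as (r - 4)(r + 2) = 0, so r = 4, -2.
Hence q_h = C1*exp(4*t) + C2*exp(-2*t).
For the particular solution try q_p = A0 + A1*t + A2*t^2. Substituting and matching coefficients of each power of t gives A0 = -27/64, A1 = 9/16, A2 = 3/8, so q_p = -27/64 + 3*t^2/8 + 9*t/16.
General solution: q = -27/64 + 3*t^2/8 + 9*t/16 + C1*exp(4*t) + C2*exp(-2*t).
Apply the initial conditions: q(0) = -27/64 + C1 + C2 = -5 and q'(0) = 9/16 - 2*C2 + 4*C1 = 3. Solving gives C1 = -215/192, C2 = -83/24.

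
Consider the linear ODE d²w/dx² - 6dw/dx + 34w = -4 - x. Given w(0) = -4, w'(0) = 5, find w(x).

w = -71/578 - x/34 - 2241*cos(5*x)*exp(3*x)/578 + 963*exp(3*x)*sin(5*x)/289

Characteristic equation r² - 6r + 34 = 0 has discriminant (-6)² - 4·(34) = -100 < 0, so r = 3 ± 5i.
Hence w_h = C1*cos(5*x)*exp(3*x) + C2*exp(3*x)*sin(5*x).
For the particular solution try w_p = A0 + A1*x. Substituting and matching coefficients of each power of x gives A0 = -71/578, A1 = -1/34, so w_p = -71/578 - x/34.
General solution: w = -71/578 - x/34 + C1*cos(5*x)*exp(3*x) + C2*exp(3*x)*sin(5*x).
Apply the initial conditions: w(0) = -71/578 + C1 = -4 and w'(0) = -1/34 + 3*C1 + 5*C2 = 5. Solving gives C1 = -2241/578, C2 = 963/289.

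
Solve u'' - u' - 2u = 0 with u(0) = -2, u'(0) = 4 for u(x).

u = -8*exp(-x)/3 + 2*exp(2*x)/3

Characteristic equation r² - r - 2 = 0 factors as (r + 1)(r - 2) = 0, so r = -1, 2.
Hence u_h = C1*exp(-x) + C2*exp(2*x).
Apply the initial conditions: u(0) = C1 + C2 = -2 and u'(0) = -C1 + 2*C2 = 4. Solving gives C1 = -8/3, C2 = 2/3.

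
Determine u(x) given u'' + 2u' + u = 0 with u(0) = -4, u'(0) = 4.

Characteristic equation r² + 2r + 1 = 0 has discriminant (2)² - 4·(1) = 0, so r = -1 is a repeated root.
Hence u_h = (C1 + C2*x)*exp(-x).
Apply the initial conditions: u(0) = C1 = -4 and u'(0) = C2 - C1 = 4. Solving gives C1 = -4, C2 = 0.

u = -4*exp(-x)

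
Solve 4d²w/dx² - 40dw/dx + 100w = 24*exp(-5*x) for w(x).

Divide through by 4: w'' - 10w' + 25w = 6*exp(-5*x).
Characteristic equation r² - 10r + 25 = 0 has discriminant (-10)² - 4·(25) = 0, so r = 5 is a repeated root.
Hence w_h = (C1 + C2*x)*exp(5*x).
Try w_p = A*exp(-5*x). Substituting into the equation and dividing by exp(-5*x) gives A = 3/50, so w_p = 3*exp(-5*x)/50.

w = 3*exp(-5*x)/50 + C1*exp(5*x) + C2*x*exp(5*x)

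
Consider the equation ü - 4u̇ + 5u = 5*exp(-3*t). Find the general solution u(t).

Characteristic equation r² - 4r + 5 = 0 has discriminant (-4)² - 4·(5) = -4 < 0, so r = 2 ± i.
Hence u_h = C1*cos(t)*exp(2*t) + C2*exp(2*t)*sin(t).
Try u_p = A*exp(-3*t). Substituting into the equation and dividing by exp(-3*t) gives A = 5/26, so u_p = 5*exp(-3*t)/26.

u = 5*exp(-3*t)/26 + C1*cos(t)*exp(2*t) + C2*exp(2*t)*sin(t)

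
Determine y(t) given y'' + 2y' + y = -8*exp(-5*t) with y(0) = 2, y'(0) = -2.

Characteristic equation r² + 2r + 1 = 0 has discriminant (2)² - 4·(1) = 0, so r = -1 is a repeated root.
Hence y_h = (C1 + C2*t)*exp(-t).
Try y_p = A*exp(-5*t). Substituting into the equation and dividing by exp(-5*t) gives A = -1/2, so y_p = -exp(-5*t)/2.
General solution: y = -exp(-5*t)/2 + C1*exp(-t) + C2*t*exp(-t).
Apply the initial conditions: y(0) = -1/2 + C1 = 2 and y'(0) = 5/2 + C2 - C1 = -2. Solving gives C1 = 5/2, C2 = -2.

y = -exp(-5*t)/2 + 5*exp(-t)/2 - 2*t*exp(-t)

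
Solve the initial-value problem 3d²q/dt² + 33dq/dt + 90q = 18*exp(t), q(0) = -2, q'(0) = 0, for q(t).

Divide through by 3: q'' + 11q' + 30q = 6*exp(t).
Characteristic equation r² + 11r + 30 = 0 factors as (r + 5)(r + 6) = 0, so r = -5, -6.
Hence q_h = C1*exp(-5*t) + C2*exp(-6*t).
Try q_p = A*exp(t). Substituting into the equation and dividing by exp(t) gives A = 1/7, so q_p = exp(t)/7.
General solution: q = exp(t)/7 + C1*exp(-5*t) + C2*exp(-6*t).
Apply the initial conditions: q(0) = 1/7 + C1 + C2 = -2 and q'(0) = 1/7 - 6*C2 - 5*C1 = 0. Solving gives C1 = -13, C2 = 76/7.

q = -13*exp(-5*t) + exp(t)/7 + 76*exp(-6*t)/7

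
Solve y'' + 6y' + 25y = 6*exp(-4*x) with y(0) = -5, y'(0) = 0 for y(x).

Characteristic equation r² + 6r + 25 = 0 has discriminant (6)² - 4·(25) = -64 < 0, so r = -3 ± 4i.
Hence y_h = C1*cos(4*x)*exp(-3*x) + C2*exp(-3*x)*sin(4*x).
Try y_p = A*exp(-4*x). Substituting into the equation and dividing by exp(-4*x) gives A = 6/17, so y_p = 6*exp(-4*x)/17.
General solution: y = 6*exp(-4*x)/17 + C1*cos(4*x)*exp(-3*x) + C2*exp(-3*x)*sin(4*x).
Apply the initial conditions: y(0) = 6/17 + C1 = -5 and y'(0) = -24/17 - 3*C1 + 4*C2 = 0. Solving gives C1 = -91/17, C2 = -249/68.

y = 6*exp(-4*x)/17 - 249*exp(-3*x)*sin(4*x)/68 - 91*cos(4*x)*exp(-3*x)/17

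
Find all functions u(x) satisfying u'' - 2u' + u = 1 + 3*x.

Characteristic equation r² - 2r + 1 = 0 has discriminant (-2)² - 4·(1) = 0, so r = 1 is a repeated root.
Hence u_h = (C1 + C2*x)*exp(x).
For the particular solution try u_p = A0 + A1*x. Substituting and matching coefficients of each power of x gives A0 = 7, A1 = 3, so u_p = 7 + 3*x.

u = 7 + 3*x + C1*exp(x) + C2*x*exp(x)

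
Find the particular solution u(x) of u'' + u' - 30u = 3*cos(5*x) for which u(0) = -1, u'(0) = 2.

u = -409*exp(-6*x)/671 - 37*exp(5*x)/110 - 33*cos(5*x)/610 + 3*sin(5*x)/610

Characteristic equation r² + r - 30 = 0 factors as (r - 5)(r + 6) = 0, so r = 5, -6.
Hence u_h = C1*exp(5*x) + C2*exp(-6*x).
Try u_p = A*cos(5*x) + B*sin(5*x). Substituting and equating the coefficients of cos(5x) and sin(5x) gives A = -33/610, B = 3/610, so u_p = -33*cos(5*x)/610 + 3*sin(5*x)/610.
General solution: u = -33*cos(5*x)/610 + 3*sin(5*x)/610 + C1*exp(5*x) + C2*exp(-6*x).
Apply the initial conditions: u(0) = -33/610 + C1 + C2 = -1 and u'(0) = 3/122 - 6*C2 + 5*C1 = 2. Solving gives C1 = -37/110, C2 = -409/671.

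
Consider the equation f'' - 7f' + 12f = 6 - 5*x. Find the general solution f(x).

Characteristic equation r² - 7r + 12 = 0 factors as (r - 4)(r - 3) = 0, so r = 4, 3.
Hence f_h = C1*exp(4*x) + C2*exp(3*x).
For the particular solution try f_p = A0 + A1*x. Substituting and matching coefficients of each power of x gives A0 = 37/144, A1 = -5/12, so f_p = 37/144 - 5*x/12.

f = 37/144 - 5*x/12 + C1*exp(4*x) + C2*exp(3*x)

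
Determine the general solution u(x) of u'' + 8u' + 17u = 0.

Characteristic equation r² + 8r + 17 = 0 has discriminant (8)² - 4·(17) = -4 < 0, so r = -4 ± i.
Hence u_h = C1*cos(x)*exp(-4*x) + C2*exp(-4*x)*sin(x).

u = C1*cos(x)*exp(-4*x) + C2*exp(-4*x)*sin(x)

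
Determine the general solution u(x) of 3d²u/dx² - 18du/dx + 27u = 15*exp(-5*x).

u = 5*exp(-5*x)/64 + C1*exp(3*x) + C2*x*exp(3*x)

Divide through by 3: u'' - 6u' + 9u = 5*exp(-5*x).
Characteristic equation r² - 6r + 9 = 0 has discriminant (-6)² - 4·(9) = 0, so r = 3 is a repeated root.
Hence u_h = (C1 + C2*x)*exp(3*x).
Try u_p = A*exp(-5*x). Substituting into the equation and dividing by exp(-5*x) gives A = 5/64, so u_p = 5*exp(-5*x)/64.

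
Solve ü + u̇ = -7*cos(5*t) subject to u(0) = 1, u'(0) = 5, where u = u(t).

u = 6 - 137*exp(-t)/26 - 7*sin(5*t)/130 + 7*cos(5*t)/26

Characteristic equation r² + r = 0 factors as (r + 1)r = 0, so r = -1, 0.
Hence u_h = C1*exp(-t) + C2.
Try u_p = A*cos(5*t) + B*sin(5*t). Substituting and equating the coefficients of cos(5t) and sin(5t) gives A = 7/26, B = -7/130, so u_p = -7*sin(5*t)/130 + 7*cos(5*t)/26.
General solution: u = C2 - 7*sin(5*t)/130 + 7*cos(5*t)/26 + C1*exp(-t).
Apply the initial conditions: u(0) = 7/26 + C1 + C2 = 1 and u'(0) = -7/26 - C1 = 5. Solving gives C1 = -137/26, C2 = 6.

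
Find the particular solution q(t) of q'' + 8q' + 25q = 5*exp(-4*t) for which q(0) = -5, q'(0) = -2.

q = 5*exp(-4*t)/9 - 50*cos(3*t)*exp(-4*t)/9 - 22*exp(-4*t)*sin(3*t)/3

Characteristic equation r² + 8r + 25 = 0 has discriminant (8)² - 4·(25) = -36 < 0, so r = -4 ± 3i.
Hence q_h = C1*cos(3*t)*exp(-4*t) + C2*exp(-4*t)*sin(3*t).
Try q_p = A*exp(-4*t). Substituting into the equation and dividing by exp(-4*t) gives A = 5/9, so q_p = 5*exp(-4*t)/9.
General solution: q = 5*exp(-4*t)/9 + C1*cos(3*t)*exp(-4*t) + C2*exp(-4*t)*sin(3*t).
Apply the initial conditions: q(0) = 5/9 + C1 = -5 and q'(0) = -20/9 - 4*C1 + 3*C2 = -2. Solving gives C1 = -50/9, C2 = -22/3.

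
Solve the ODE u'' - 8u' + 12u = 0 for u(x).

Characteristic equation r² - 8r + 12 = 0 factors as (r - 6)(r - 2) = 0, so r = 6, 2.
Hence u_h = C1*exp(6*x) + C2*exp(2*x).

u = C1*exp(6*x) + C2*exp(2*x)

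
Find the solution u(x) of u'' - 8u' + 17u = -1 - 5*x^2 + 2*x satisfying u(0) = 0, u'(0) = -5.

Characteristic equation r² - 8r + 17 = 0 has discriminant (-8)² - 4·(17) = -4 < 0, so r = 4 ± i.
Hence u_h = C1*cos(x)*exp(4*x) + C2*exp(4*x)*sin(x).
For the particular solution try u_p = A0 + A1*x + A2*x^2. Substituting and matching coefficients of each power of x gives A0 = -487/4913, A1 = -46/289, A2 = -5/17, so u_p = -487/4913 - 46*x/289 - 5*x^2/17.
General solution: u = -487/4913 - 46*x/289 - 5*x^2/17 + C1*cos(x)*exp(4*x) + C2*exp(4*x)*sin(x).
Apply the initial conditions: u(0) = -487/4913 + C1 = 0 and u'(0) = -46/289 + C2 + 4*C1 = -5. Solving gives C1 = 487/4913, C2 = -25731/4913.

u = -487/4913 - 46*x/289 - 5*x**2/17 - 25731*exp(4*x)*sin(x)/4913 + 487*cos(x)*exp(4*x)/4913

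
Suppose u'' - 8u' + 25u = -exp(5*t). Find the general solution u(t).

Characteristic equation r² - 8r + 25 = 0 has discriminant (-8)² - 4·(25) = -36 < 0, so r = 4 ± 3i.
Hence u_h = C1*cos(3*t)*exp(4*t) + C2*exp(4*t)*sin(3*t).
Try u_p = A*exp(5*t). Substituting into the equation and dividing by exp(5*t) gives A = -1/10, so u_p = -exp(5*t)/10.

u = -exp(5*t)/10 + C1*cos(3*t)*exp(4*t) + C2*exp(4*t)*sin(3*t)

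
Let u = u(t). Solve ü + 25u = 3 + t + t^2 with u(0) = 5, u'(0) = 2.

u = 73/625 + t/25 + t**2/25 + 49*sin(5*t)/125 + 3052*cos(5*t)/625

Characteristic equation r² + 25 = 0 has discriminant (0)² - 4·(25) = -100 < 0, so r = ± 5i.
Hence u_h = C1*cos(5*t) + C2*sin(5*t).
For the particular solution try u_p = A0 + A1*t + A2*t^2. Substituting and matching coefficients of each power of t gives A0 = 73/625, A1 = 1/25, A2 = 1/25, so u_p = 73/625 + t/25 + t^2/25.
General solution: u = 73/625 + t/25 + t^2/25 + C1*cos(5*t) + C2*sin(5*t).
Apply the initial conditions: u(0) = 73/625 + C1 = 5 and u'(0) = 1/25 + 5*C2 = 2. Solving gives C1 = 3052/625, C2 = 49/125.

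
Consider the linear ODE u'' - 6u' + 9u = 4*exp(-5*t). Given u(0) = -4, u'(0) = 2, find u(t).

u = -65*exp(3*t)/16 + exp(-5*t)/16 + 29*t*exp(3*t)/2

Characteristic equation r² - 6r + 9 = 0 has discriminant (-6)² - 4·(9) = 0, so r = 3 is a repeated root.
Hence u_h = (C1 + C2*t)*exp(3*t).
Try u_p = A*exp(-5*t). Substituting into the equation and dividing by exp(-5*t) gives A = 1/16, so u_p = exp(-5*t)/16.
General solution: u = exp(-5*t)/16 + C1*exp(3*t) + C2*t*exp(3*t).
Apply the initial conditions: u(0) = 1/16 + C1 = -4 and u'(0) = -5/16 + C2 + 3*C1 = 2. Solving gives C1 = -65/16, C2 = 29/2.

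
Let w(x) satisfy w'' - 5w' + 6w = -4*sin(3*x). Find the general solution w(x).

w = -10*cos(3*x)/39 + 2*sin(3*x)/39 + C1*exp(2*x) + C2*exp(3*x)

Characteristic equation r² - 5r + 6 = 0 factors as (r - 2)(r - 3) = 0, so r = 2, 3.
Hence w_h = C1*exp(2*x) + C2*exp(3*x).
Try w_p = A*cos(3*x) + B*sin(3*x). Substituting and equating the coefficients of cos(3x) and sin(3x) gives A = -10/39, B = 2/39, so w_p = -10*cos(3*x)/39 + 2*sin(3*x)/39.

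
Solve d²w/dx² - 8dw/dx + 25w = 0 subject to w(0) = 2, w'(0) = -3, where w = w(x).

Characteristic equation r² - 8r + 25 = 0 has discriminant (-8)² - 4·(25) = -36 < 0, so r = 4 ± 3i.
Hence w_h = C1*cos(3*x)*exp(4*x) + C2*exp(4*x)*sin(3*x).
Apply the initial conditions: w(0) = C1 = 2 and w'(0) = 3*C2 + 4*C1 = -3. Solving gives C1 = 2, C2 = -11/3.

w = 2*cos(3*x)*exp(4*x) - 11*exp(4*x)*sin(3*x)/3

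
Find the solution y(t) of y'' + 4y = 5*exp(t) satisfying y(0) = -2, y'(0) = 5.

y = -3*cos(2*t) + 2*sin(2*t) + exp(t)

Characteristic equation r² + 4 = 0 has discriminant (0)² - 4·(4) = -16 < 0, so r = ± 2i.
Hence y_h = C1*cos(2*t) + C2*sin(2*t).
Try y_p = A*exp(t). Substituting into the equation and dividing by exp(t) gives A = 1, so y_p = exp(t).
General solution: y = C1*cos(2*t) + C2*sin(2*t) + exp(t).
Apply the initial conditions: y(0) = 1 + C1 = -2 and y'(0) = 1 + 2*C2 = 5. Solving gives C1 = -3, C2 = 2.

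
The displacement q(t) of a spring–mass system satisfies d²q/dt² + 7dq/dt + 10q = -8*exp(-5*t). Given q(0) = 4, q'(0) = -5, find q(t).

q = -exp(-5*t)/9 + 37*exp(-2*t)/9 + 8*t*exp(-5*t)/3

Characteristic equation r² + 7r + 10 = 0 factors as (r + 5)(r + 2) = 0, so r = -5, -2.
Hence q_h = C1*exp(-5*t) + C2*exp(-2*t).
Since exp(-5*t) solves the homogeneous equation (r = -5 is a root of multiplicity 1), multiply the trial by t. Try q_p = A*t*exp(-5*t). Substituting into the equation and dividing by exp(-5*t) gives A = 8/3, so q_p = 8*t*exp(-5*t)/3.
General solution: q = C1*exp(-5*t) + C2*exp(-2*t) + 8*t*exp(-5*t)/3.
Apply the initial conditions: q(0) = C1 + C2 = 4 and q'(0) = 8/3 - 5*C1 - 2*C2 = -5. Solving gives C1 = -1/9, C2 = 37/9.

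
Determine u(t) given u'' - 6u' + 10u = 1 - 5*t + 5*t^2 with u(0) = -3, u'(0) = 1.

u = 3/50 + t**2/2 + t/10 - 153*cos(t)*exp(3*t)/50 + 252*exp(3*t)*sin(t)/25

Characteristic equation r² - 6r + 10 = 0 has discriminant (-6)² - 4·(10) = -4 < 0, so r = 3 ± i.
Hence u_h = C1*cos(t)*exp(3*t) + C2*exp(3*t)*sin(t).
For the particular solution try u_p = A0 + A1*t + A2*t^2. Substituting and matching coefficients of each power of t gives A0 = 3/50, A1 = 1/10, A2 = 1/2, so u_p = 3/50 + t^2/2 + t/10.
General solution: u = 3/50 + t^2/2 + t/10 + C1*cos(t)*exp(3*t) + C2*exp(3*t)*sin(t).
Apply the initial conditions: u(0) = 3/50 + C1 = -3 and u'(0) = 1/10 + C2 + 3*C1 = 1. Solving gives C1 = -153/50, C2 = 252/25.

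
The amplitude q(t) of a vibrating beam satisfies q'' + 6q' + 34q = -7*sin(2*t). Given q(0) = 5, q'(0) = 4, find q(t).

q = -35*sin(2*t)/174 + 7*cos(2*t)/87 + 428*cos(5*t)*exp(-3*t)/87 + 1667*exp(-3*t)*sin(5*t)/435

Characteristic equation r² + 6r + 34 = 0 has discriminant (6)² - 4·(34) = -100 < 0, so r = -3 ± 5i.
Hence q_h = C1*cos(5*t)*exp(-3*t) + C2*exp(-3*t)*sin(5*t).
Try q_p = A*cos(2*t) + B*sin(2*t). Substituting and equating the coefficients of cos(2t) and sin(2t) gives A = 7/87, B = -35/174, so q_p = -35*sin(2*t)/174 + 7*cos(2*t)/87.
General solution: q = -35*sin(2*t)/174 + 7*cos(2*t)/87 + C1*cos(5*t)*exp(-3*t) + C2*exp(-3*t)*sin(5*t).
Apply the initial conditions: q(0) = 7/87 + C1 = 5 and q'(0) = -35/87 - 3*C1 + 5*C2 = 4. Solving gives C1 = 428/87, C2 = 1667/435.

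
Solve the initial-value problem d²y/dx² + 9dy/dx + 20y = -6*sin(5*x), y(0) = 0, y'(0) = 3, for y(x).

Characteristic equation r² + 9r + 20 = 0 factors as (r + 5)(r + 4) = 0, so r = -5, -4.
Hence y_h = C1*exp(-5*x) + C2*exp(-4*x).
Try y_p = A*cos(5*x) + B*sin(5*x). Substituting and equating the coefficients of cos(5x) and sin(5x) gives A = 27/205, B = 3/205, so y_p = 3*sin(5*x)/205 + 27*cos(5*x)/205.
General solution: y = 3*sin(5*x)/205 + 27*cos(5*x)/205 + C1*exp(-5*x) + C2*exp(-4*x).
Apply the initial conditions: y(0) = 27/205 + C1 + C2 = 0 and y'(0) = 3/41 - 5*C1 - 4*C2 = 3. Solving gives C1 = -12/5, C2 = 93/41.

y = -12*exp(-5*x)/5 + 3*sin(5*x)/205 + 27*cos(5*x)/205 + 93*exp(-4*x)/41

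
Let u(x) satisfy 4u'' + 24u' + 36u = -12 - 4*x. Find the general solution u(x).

Divide through by 4: u'' + 6u' + 9u = -3 - x.
Characteristic equation r² + 6r + 9 = 0 has discriminant (6)² - 4·(9) = 0, so r = -3 is a repeated root.
Hence u_h = (C1 + C2*x)*exp(-3*x).
For the particular solution try u_p = A0 + A1*x. Substituting and matching coefficients of each power of x gives A0 = -7/27, A1 = -1/9, so u_p = -7/27 - x/9.

u = -7/27 - x/9 + C1*exp(-3*x) + C2*x*exp(-3*x)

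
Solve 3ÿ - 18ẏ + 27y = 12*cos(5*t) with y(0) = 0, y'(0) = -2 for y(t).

Divide through by 3: y'' - 6y' + 9y = 4*cos(5*t).
Characteristic equation r² - 6r + 9 = 0 has discriminant (-6)² - 4·(9) = 0, so r = 3 is a repeated root.
Hence y_h = (C1 + C2*t)*exp(3*t).
Try y_p = A*cos(5*t) + B*sin(5*t). Substituting and equating the coefficients of cos(5t) and sin(5t) gives A = -16/289, B = -30/289, so y_p = -30*sin(5*t)/289 - 16*cos(5*t)/289.
General solution: y = -30*sin(5*t)/289 - 16*cos(5*t)/289 + C1*exp(3*t) + C2*t*exp(3*t).
Apply the initial conditions: y(0) = -16/289 + C1 = 0 and y'(0) = -150/289 + C2 + 3*C1 = -2. Solving gives C1 = 16/289, C2 = -28/17.

y = -30*sin(5*t)/289 - 16*cos(5*t)/289 + 16*exp(3*t)/289 - 28*t*exp(3*t)/17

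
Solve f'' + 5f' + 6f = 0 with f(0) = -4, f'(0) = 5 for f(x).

f = -7*exp(-2*x) + 3*exp(-3*x)

Characteristic equation r² + 5r + 6 = 0 factors as (r + 3)(r + 2) = 0, so r = -3, -2.
Hence f_h = C1*exp(-3*x) + C2*exp(-2*x).
Apply the initial conditions: f(0) = C1 + C2 = -4 and f'(0) = -3*C1 - 2*C2 = 5. Solving gives C1 = 3, C2 = -7.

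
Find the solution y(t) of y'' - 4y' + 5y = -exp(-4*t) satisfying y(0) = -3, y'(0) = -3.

y = -exp(-4*t)/37 - 110*cos(t)*exp(2*t)/37 + 105*exp(2*t)*sin(t)/37

Characteristic equation r² - 4r + 5 = 0 has discriminant (-4)² - 4·(5) = -4 < 0, so r = 2 ± i.
Hence y_h = C1*cos(t)*exp(2*t) + C2*exp(2*t)*sin(t).
Try y_p = A*exp(-4*t). Substituting into the equation and dividing by exp(-4*t) gives A = -1/37, so y_p = -exp(-4*t)/37.
General solution: y = -exp(-4*t)/37 + C1*cos(t)*exp(2*t) + C2*exp(2*t)*sin(t).
Apply the initial conditions: y(0) = -1/37 + C1 = -3 and y'(0) = 4/37 + C2 + 2*C1 = -3. Solving gives C1 = -110/37, C2 = 105/37.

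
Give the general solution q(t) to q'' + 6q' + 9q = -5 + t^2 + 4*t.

Characteristic equation r² + 6r + 9 = 0 has discriminant (6)² - 4·(9) = 0, so r = -3 is a repeated root.
Hence q_h = (C1 + C2*t)*exp(-3*t).
For the particular solution try q_p = A0 + A1*t + A2*t^2. Substituting and matching coefficients of each power of t gives A0 = -7/9, A1 = 8/27, A2 = 1/9, so q_p = -7/9 + t^2/9 + 8*t/27.

q = -7/9 + t**2/9 + 8*t/27 + C1*exp(-3*t) + C2*t*exp(-3*t)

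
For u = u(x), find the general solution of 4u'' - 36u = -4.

Divide through by 4: u'' - 9u = -1.
Characteristic equation r² - 9 = 0 factors as (r + 3)(r - 3) = 0, so r = -3, 3.
Hence u_h = C1*exp(-3*x) + C2*exp(3*x).
For the particular solution try u_p = A0. Substituting and matching coefficients of each power of x gives A0 = 1/9, so u_p = 1/9.

u = 1/9 + C1*exp(-3*x) + C2*exp(3*x)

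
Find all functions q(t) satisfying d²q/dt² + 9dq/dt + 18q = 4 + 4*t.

q = 1/9 + 2*t/9 + C1*exp(-6*t) + C2*exp(-3*t)

Characteristic equation r² + 9r + 18 = 0 factors as (r + 6)(r + 3) = 0, so r = -6, -3.
Hence q_h = C1*exp(-6*t) + C2*exp(-3*t).
For the particular solution try q_p = A0 + A1*t. Substituting and matching coefficients of each power of t gives A0 = 1/9, A1 = 2/9, so q_p = 1/9 + 2*t/9.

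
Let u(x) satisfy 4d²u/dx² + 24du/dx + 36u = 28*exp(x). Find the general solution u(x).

Divide through by 4: u'' + 6u' + 9u = 7*exp(x).
Characteristic equation r² + 6r + 9 = 0 has discriminant (6)² - 4·(9) = 0, so r = -3 is a repeated root.
Hence u_h = (C1 + C2*x)*exp(-3*x).
Try u_p = A*exp(x). Substituting into the equation and dividing by exp(x) gives A = 7/16, so u_p = 7*exp(x)/16.

u = 7*exp(x)/16 + C1*exp(-3*x) + C2*x*exp(-3*x)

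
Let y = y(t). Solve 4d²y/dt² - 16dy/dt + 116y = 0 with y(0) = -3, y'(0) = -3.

Divide through by 4: y'' - 4y' + 29y = 0.
Characteristic equation r² - 4r + 29 = 0 has discriminant (-4)² - 4·(29) = -100 < 0, so r = 2 ± 5i.
Hence y_h = C1*cos(5*t)*exp(2*t) + C2*exp(2*t)*sin(5*t).
Apply the initial conditions: y(0) = C1 = -3 and y'(0) = 2*C1 + 5*C2 = -3. Solving gives C1 = -3, C2 = 3/5.

y = -3*cos(5*t)*exp(2*t) + 3*exp(2*t)*sin(5*t)/5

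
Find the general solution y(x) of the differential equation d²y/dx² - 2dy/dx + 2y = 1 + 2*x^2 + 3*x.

y = 3 + x**2 + 7*x/2 + C1*cos(x)*exp(x) + C2*exp(x)*sin(x)

Characteristic equation r² - 2r + 2 = 0 has discriminant (-2)² - 4·(2) = -4 < 0, so r = 1 ± i.
Hence y_h = C1*cos(x)*exp(x) + C2*exp(x)*sin(x).
For the particular solution try y_p = A0 + A1*x + A2*x^2. Substituting and matching coefficients of each power of x gives A0 = 3, A1 = 7/2, A2 = 1, so y_p = 3 + x^2 + 7*x/2.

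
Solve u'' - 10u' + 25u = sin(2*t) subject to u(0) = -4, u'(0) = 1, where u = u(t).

Characteristic equation r² - 10r + 25 = 0 has discriminant (-10)² - 4·(25) = 0, so r = 5 is a repeated root.
Hence u_h = (C1 + C2*t)*exp(5*t).
Try u_p = A*cos(2*t) + B*sin(2*t). Substituting and equating the coefficients of cos(2t) and sin(2t) gives A = 20/841, B = 21/841, so u_p = 20*cos(2*t)/841 + 21*sin(2*t)/841.
General solution: u = 20*cos(2*t)/841 + 21*sin(2*t)/841 + C1*exp(5*t) + C2*t*exp(5*t).
Apply the initial conditions: u(0) = 20/841 + C1 = -4 and u'(0) = 42/841 + C2 + 5*C1 = 1. Solving gives C1 = -3384/841, C2 = 611/29.

u = -3384*exp(5*t)/841 + 20*cos(2*t)/841 + 21*sin(2*t)/841 + 611*t*exp(5*t)/29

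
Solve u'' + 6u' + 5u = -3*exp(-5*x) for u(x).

u = C1*exp(-5*x) + C2*exp(-x) + 3*x*exp(-5*x)/4

Characteristic equation r² + 6r + 5 = 0 factors as (r + 5)(r + 1) = 0, so r = -5, -1.
Hence u_h = C1*exp(-5*x) + C2*exp(-x).
Since exp(-5*x) solves the homogeneous equation (r = -5 is a root of multiplicity 1), multiply the trial by x. Try u_p = A*x*exp(-5*x). Substituting into the equation and dividing by exp(-5*x) gives A = 3/4, so u_p = 3*x*exp(-5*x)/4.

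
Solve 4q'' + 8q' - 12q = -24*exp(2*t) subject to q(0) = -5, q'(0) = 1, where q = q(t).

Divide through by 4: q'' + 2q' - 3q = -6*exp(2*t).
Characteristic equation r² + 2r - 3 = 0 factors as (r - 1)(r + 3) = 0, so r = 1, -3.
Hence q_h = C1*exp(t) + C2*exp(-3*t).
Try q_p = A*exp(2*t). Substituting into the equation and dividing by exp(2*t) gives A = -6/5, so q_p = -6*exp(2*t)/5.
General solution: q = -6*exp(2*t)/5 + C1*exp(t) + C2*exp(-3*t).
Apply the initial conditions: q(0) = -6/5 + C1 + C2 = -5 and q'(0) = -12/5 + C1 - 3*C2 = 1. Solving gives C1 = -2, C2 = -9/5.

q = -2*exp(t) - 9*exp(-3*t)/5 - 6*exp(2*t)/5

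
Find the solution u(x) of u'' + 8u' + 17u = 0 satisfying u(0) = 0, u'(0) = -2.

u = -2*exp(-4*x)*sin(x)

Characteristic equation r² + 8r + 17 = 0 has discriminant (8)² - 4·(17) = -4 < 0, so r = -4 ± i.
Hence u_h = C1*cos(x)*exp(-4*x) + C2*exp(-4*x)*sin(x).
Apply the initial conditions: u(0) = C1 = 0 and u'(0) = C2 - 4*C1 = -2. Solving gives C1 = 0, C2 = -2.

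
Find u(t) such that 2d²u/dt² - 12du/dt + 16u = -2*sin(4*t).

Divide through by 2: u'' - 6u' + 8u = -sin(4*t).
Characteristic equation r² - 6r + 8 = 0 factors as (r - 4)(r - 2) = 0, so r = 4, 2.
Hence u_h = C1*exp(4*t) + C2*exp(2*t).
Try u_p = A*cos(4*t) + B*sin(4*t). Substituting and equating the coefficients of cos(4t) and sin(4t) gives A = -3/80, B = 1/80, so u_p = -3*cos(4*t)/80 + sin(4*t)/80.

u = -3*cos(4*t)/80 + sin(4*t)/80 + C1*exp(4*t) + C2*exp(2*t)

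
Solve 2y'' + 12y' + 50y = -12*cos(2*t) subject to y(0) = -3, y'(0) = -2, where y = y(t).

y = -14*cos(2*t)/65 - 8*sin(2*t)/65 - 657*exp(-3*t)*sin(4*t)/260 - 181*cos(4*t)*exp(-3*t)/65

Divide through by 2: y'' + 6y' + 25y = -6*cos(2*t).
Characteristic equation r² + 6r + 25 = 0 has discriminant (6)² - 4·(25) = -64 < 0, so r = -3 ± 4i.
Hence y_h = C1*cos(4*t)*exp(-3*t) + C2*exp(-3*t)*sin(4*t).
Try y_p = A*cos(2*t) + B*sin(2*t). Substituting and equating the coefficients of cos(2t) and sin(2t) gives A = -14/65, B = -8/65, so y_p = -14*cos(2*t)/65 - 8*sin(2*t)/65.
General solution: y = -14*cos(2*t)/65 - 8*sin(2*t)/65 + C1*cos(4*t)*exp(-3*t) + C2*exp(-3*t)*sin(4*t).
Apply the initial conditions: y(0) = -14/65 + C1 = -3 and y'(0) = -16/65 - 3*C1 + 4*C2 = -2. Solving gives C1 = -181/65, C2 = -657/260.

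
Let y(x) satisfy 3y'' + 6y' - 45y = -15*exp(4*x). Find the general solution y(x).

y = -5*exp(4*x)/9 + C1*exp(3*x) + C2*exp(-5*x)

Divide through by 3: y'' + 2y' - 15y = -5*exp(4*x).
Characteristic equation r² + 2r - 15 = 0 factors as (r - 3)(r + 5) = 0, so r = 3, -5.
Hence y_h = C1*exp(3*x) + C2*exp(-5*x).
Try y_p = A*exp(4*x). Substituting into the equation and dividing by exp(4*x) gives A = -5/9, so y_p = -5*exp(4*x)/9.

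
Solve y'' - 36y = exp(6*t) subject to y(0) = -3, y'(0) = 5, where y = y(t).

Characteristic equation r² - 36 = 0 factors as (r - 6)(r + 6) = 0, so r = 6, -6.
Hence y_h = C1*exp(6*t) + C2*exp(-6*t).
Since exp(6*t) solves the homogeneous equation (r = 6 is a root of multiplicity 1), multiply the trial by t. Try y_p = A*t*exp(6*t). Substituting into the equation and dividing by exp(6*t) gives A = 1/12, so y_p = t*exp(6*t)/12.
General solution: y = C1*exp(6*t) + C2*exp(-6*t) + t*exp(6*t)/12.
Apply the initial conditions: y(0) = C1 + C2 = -3 and y'(0) = 1/12 - 6*C2 + 6*C1 = 5. Solving gives C1 = -157/144, C2 = -275/144.

y = -275*exp(-6*t)/144 - 157*exp(6*t)/144 + t*exp(6*t)/12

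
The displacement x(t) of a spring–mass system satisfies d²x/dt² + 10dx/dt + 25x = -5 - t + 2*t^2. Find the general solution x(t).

x = -103/625 - 13*t/125 + 2*t**2/25 + C1*exp(-5*t) + C2*t*exp(-5*t)

Characteristic equation r² + 10r + 25 = 0 has discriminant (10)² - 4·(25) = 0, so r = -5 is a repeated root.
Hence x_h = (C1 + C2*t)*exp(-5*t).
For the particular solution try x_p = A0 + A1*t + A2*t^2. Substituting and matching coefficients of each power of t gives A0 = -103/625, A1 = -13/125, A2 = 2/25, so x_p = -103/625 - 13*t/125 + 2*t^2/25.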